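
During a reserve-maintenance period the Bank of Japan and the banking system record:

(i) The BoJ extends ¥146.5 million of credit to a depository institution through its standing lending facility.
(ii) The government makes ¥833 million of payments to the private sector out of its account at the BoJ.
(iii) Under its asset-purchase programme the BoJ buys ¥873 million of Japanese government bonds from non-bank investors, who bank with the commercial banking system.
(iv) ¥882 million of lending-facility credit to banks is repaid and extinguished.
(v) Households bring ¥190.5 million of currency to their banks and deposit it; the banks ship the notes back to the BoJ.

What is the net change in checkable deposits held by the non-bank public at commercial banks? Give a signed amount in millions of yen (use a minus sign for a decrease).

BoJ balance sheet:
  Assets:      Securities +¥873M, Loans to banks −¥735.5M
  Liabilities: Bank reserves +¥1161M, Currency in circulation −¥190.5M, Government deposits −¥833M
Commercial banking system:
  Assets:      Reserves at CB +¥1161M
  Liabilities: Checkable deposits +¥1896.5M, Borrowings from CB −¥735.5M
So the change in checkable deposits held by the non-bank public at commercial banks is +¥1896.5 million.

+¥1896.5 million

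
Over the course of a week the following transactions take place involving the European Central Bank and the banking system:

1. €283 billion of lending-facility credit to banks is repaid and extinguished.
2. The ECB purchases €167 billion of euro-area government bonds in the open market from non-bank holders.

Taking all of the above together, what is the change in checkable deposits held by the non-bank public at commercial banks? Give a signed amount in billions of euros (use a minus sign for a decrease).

Discount-window repayment €283 billion: the counterparty is a bank, so public deposits are unchanged → 0.
Asset purchase (from non-banks) €167 billion: non-bank counterparties' bank balances rise → +€167B.
Net: 0 + 167 = +€167 billion.

+€167 billion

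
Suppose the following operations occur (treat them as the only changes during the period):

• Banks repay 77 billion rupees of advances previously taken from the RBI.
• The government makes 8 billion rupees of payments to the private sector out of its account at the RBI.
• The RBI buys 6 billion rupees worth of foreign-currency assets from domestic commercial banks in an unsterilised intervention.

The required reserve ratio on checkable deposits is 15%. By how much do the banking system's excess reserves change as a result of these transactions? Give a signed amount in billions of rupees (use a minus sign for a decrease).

-64.2 billion

Discount-window repayment 77 billion rupees: reserves −77B, deposits 0.
Government spending 8 billion rupees: reserves +8B, deposits +8B.
FX purchase 6 billion rupees: reserves +6B, deposits 0.
Totals: Δreserves = −63B, Δdeposits = +8B.
Δrequired reserves = 15% × +8B = +1.2B.
Δexcess reserves = Δreserves − Δrequired = −63B − (+1.2B) = -64.2 billion.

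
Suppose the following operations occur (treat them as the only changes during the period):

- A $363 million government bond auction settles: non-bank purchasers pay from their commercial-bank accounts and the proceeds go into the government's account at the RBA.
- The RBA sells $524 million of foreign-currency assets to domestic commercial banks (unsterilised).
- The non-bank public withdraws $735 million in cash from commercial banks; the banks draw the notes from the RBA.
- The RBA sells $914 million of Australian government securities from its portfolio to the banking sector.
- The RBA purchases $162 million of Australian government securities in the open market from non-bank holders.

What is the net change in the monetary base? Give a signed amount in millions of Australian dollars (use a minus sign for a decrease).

RBA balance sheet:
  Assets:      Securities −$752M, Foreign assets −$524M
  Liabilities: Bank reserves −$2374M, Currency in circulation +$735M, Government deposits +$363M
Commercial banking system:
  Assets:      Reserves at CB −$2374M, Securities +$914M, Foreign assets +$524M
  Liabilities: Checkable deposits −$936M
Monetary base = currency + reserves: +$735M + (−$2374M) = -$1639 million.

-$1639 million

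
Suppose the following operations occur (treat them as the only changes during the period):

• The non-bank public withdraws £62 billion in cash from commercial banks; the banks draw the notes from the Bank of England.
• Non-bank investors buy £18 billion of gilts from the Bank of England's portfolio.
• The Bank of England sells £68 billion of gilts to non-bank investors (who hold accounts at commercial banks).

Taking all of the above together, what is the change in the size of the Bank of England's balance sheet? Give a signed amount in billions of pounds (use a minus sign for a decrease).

Bank of England balance sheet:
  Assets:      Securities −£86B
  Liabilities: Bank reserves −£148B, Currency in circulation +£62B
Change in total Bank of England assets = -£86 billion.

-£86 billion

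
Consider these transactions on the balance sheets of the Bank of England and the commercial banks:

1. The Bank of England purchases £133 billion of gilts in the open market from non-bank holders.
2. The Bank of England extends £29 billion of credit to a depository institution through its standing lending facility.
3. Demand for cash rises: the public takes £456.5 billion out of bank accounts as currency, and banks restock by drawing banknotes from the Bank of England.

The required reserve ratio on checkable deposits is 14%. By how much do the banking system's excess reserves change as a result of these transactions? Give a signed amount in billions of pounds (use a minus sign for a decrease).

-£249.21 billion

Asset purchase (from non-banks) £133 billion: reserves +£133B, deposits +£133B.
Discount-window loan £29 billion: reserves +£29B, deposits 0.
Currency withdrawal £456.5 billion: reserves −£456.5B, deposits −£456.5B.
Totals: Δreserves = −£294.5B, Δdeposits = −£323.5B.
Δrequired reserves = 14% × −£323.5B = −£45.29B.
Δexcess reserves = Δreserves − Δrequired = −£294.5B − (−£45.29B) = -£249.21 billion.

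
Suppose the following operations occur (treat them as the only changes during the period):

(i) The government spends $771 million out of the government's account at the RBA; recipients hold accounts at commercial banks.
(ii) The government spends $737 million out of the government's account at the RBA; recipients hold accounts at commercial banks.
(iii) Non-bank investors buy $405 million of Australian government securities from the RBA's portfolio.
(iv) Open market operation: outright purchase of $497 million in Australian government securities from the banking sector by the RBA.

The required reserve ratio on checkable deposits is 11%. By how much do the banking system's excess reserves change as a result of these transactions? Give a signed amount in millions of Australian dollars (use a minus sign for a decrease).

+$1478.67 million

Government spending $771 million: reserves +$771M, deposits +$771M.
Government spending $737 million: reserves +$737M, deposits +$737M.
Asset sale (to non-banks) $405 million: reserves −$405M, deposits −$405M.
OMO purchase (from banks) $497 million: reserves +$497M, deposits 0.
Totals: Δreserves = +$1600M, Δdeposits = +$1103M.
Δrequired reserves = 11% × +$1103M = +$121.33M.
Δexcess reserves = Δreserves − Δrequired = +$1600M − (+$121.33M) = +$1478.67 million.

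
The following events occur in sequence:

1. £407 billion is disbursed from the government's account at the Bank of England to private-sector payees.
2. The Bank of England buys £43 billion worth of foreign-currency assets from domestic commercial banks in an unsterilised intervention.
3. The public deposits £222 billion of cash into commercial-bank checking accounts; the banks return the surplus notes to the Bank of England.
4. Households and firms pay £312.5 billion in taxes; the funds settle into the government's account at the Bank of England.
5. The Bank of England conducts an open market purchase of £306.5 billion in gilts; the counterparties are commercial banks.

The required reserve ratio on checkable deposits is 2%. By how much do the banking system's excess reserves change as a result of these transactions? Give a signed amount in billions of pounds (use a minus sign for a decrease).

+£659.67 billion

Government spending £407 billion: reserves +£407B, deposits +£407B.
FX purchase £43 billion: reserves +£43B, deposits 0.
Currency deposit £222 billion: reserves +£222B, deposits +£222B.
Government account inflow £312.5 billion: reserves −£312.5B, deposits −£312.5B.
OMO purchase (from banks) £306.5 billion: reserves +£306.5B, deposits 0.
Totals: Δreserves = +£666B, Δdeposits = +£316.5B.
Δrequired reserves = 2% × +£316.5B = +£6.33B.
Δexcess reserves = Δreserves − Δrequired = +£666B − (+£6.33B) = +£659.67 billion.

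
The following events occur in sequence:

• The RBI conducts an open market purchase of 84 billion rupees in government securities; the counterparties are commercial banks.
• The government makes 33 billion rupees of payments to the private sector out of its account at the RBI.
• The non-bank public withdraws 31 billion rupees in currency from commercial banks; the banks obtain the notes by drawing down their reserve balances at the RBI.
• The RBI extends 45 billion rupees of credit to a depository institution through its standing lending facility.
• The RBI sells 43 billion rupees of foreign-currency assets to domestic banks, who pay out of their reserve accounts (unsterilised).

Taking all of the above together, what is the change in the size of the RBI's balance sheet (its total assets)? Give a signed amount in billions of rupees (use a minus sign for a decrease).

OMO purchase (from banks) 84 billion rupees: an RBI asset is acquired → +84B.
Government spending 33 billion rupees: only the composition of liabilities changes → 0.
Currency withdrawal 31 billion rupees: only the composition of liabilities changes → 0.
Discount-window loan 45 billion rupees: an RBI asset is acquired → +45B.
FX sale 43 billion rupees: an RBI asset is shed → −43B.
Net: 84 + 0 + 0 + 45 − 43 = +86 billion.

+86 billion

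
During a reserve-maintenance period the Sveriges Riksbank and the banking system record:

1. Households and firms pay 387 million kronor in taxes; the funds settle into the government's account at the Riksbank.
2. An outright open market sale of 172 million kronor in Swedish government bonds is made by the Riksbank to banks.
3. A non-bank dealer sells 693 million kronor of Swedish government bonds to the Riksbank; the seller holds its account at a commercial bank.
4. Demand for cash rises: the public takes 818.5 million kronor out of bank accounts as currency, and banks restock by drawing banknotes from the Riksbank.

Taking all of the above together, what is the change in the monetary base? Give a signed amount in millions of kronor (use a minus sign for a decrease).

Government account inflow 387 million kronor: reserves shift to a non-base liability → −387M.
OMO sale (to banks) 172 million kronor: Riksbank balance sheet contracts → −172M.
Asset purchase (from non-banks) 693 million kronor: Riksbank balance sheet expands → +693M.
Currency withdrawal 818.5 million kronor: just a shift between currency and reserves — both are base money → 0.
Net: −387 − 172 + 693 + 0 = +134 million.

+134 million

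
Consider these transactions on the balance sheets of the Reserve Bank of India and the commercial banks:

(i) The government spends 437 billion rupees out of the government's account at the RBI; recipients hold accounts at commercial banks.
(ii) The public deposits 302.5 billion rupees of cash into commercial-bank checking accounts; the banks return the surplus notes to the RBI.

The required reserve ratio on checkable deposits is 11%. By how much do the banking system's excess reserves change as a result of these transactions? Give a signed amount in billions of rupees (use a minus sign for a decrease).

Government spending 437 billion rupees: reserves +437B, deposits +437B.
Currency deposit 302.5 billion rupees: reserves +302.5B, deposits +302.5B.
Totals: Δreserves = +739.5B, Δdeposits = +739.5B.
Δrequired reserves = 11% × +739.5B = +81.345B.
Δexcess reserves = Δreserves − Δrequired = +739.5B − (+81.345B) = +658.155 billion.

+658.155 billion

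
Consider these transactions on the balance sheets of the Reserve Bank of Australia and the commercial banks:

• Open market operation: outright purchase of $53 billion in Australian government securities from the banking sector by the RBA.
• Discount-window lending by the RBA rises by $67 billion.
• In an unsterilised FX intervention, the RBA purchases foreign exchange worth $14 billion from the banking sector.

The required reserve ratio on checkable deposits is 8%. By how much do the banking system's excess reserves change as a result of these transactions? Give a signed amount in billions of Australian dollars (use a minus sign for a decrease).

OMO purchase (from banks) $53 billion: reserves +$53B, deposits 0.
Discount-window loan $67 billion: reserves +$67B, deposits 0.
FX purchase $14 billion: reserves +$14B, deposits 0.
Totals: Δreserves = +$134B, Δdeposits = 0.
Δrequired reserves = 8% × 0 = 0.
Δexcess reserves = Δreserves − Δrequired = +$134B − (0) = +$134 billion.

+$134 billion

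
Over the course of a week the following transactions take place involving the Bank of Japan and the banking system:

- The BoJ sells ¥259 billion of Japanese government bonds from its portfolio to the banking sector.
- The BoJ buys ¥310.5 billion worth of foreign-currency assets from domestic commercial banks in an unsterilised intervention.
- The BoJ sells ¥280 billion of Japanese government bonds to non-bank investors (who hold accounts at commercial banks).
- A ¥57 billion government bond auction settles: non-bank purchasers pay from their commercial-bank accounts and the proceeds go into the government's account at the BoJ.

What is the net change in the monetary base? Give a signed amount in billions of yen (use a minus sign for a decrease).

-¥285.5 billion

BoJ balance sheet:
  Assets:      Securities −¥539B, Foreign assets +¥310.5B
  Liabilities: Bank reserves −¥285.5B, Government deposits +¥57B
Monetary base = currency + reserves: 0 + (−¥285.5B) = -¥285.5 billion.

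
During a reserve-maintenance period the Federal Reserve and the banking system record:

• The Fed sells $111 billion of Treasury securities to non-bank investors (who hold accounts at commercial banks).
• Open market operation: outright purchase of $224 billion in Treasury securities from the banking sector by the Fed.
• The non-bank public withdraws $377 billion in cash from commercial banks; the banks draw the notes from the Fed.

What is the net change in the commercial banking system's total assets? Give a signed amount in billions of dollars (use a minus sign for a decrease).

-$488 billion

Asset sale (to non-banks) $111 billion: bank balance sheets shrink → −$111B.
OMO purchase (from banks) $224 billion: just an asset swap on bank balance sheets → 0.
Currency withdrawal $377 billion: bank balance sheets shrink → −$377B.
Net: −111 + 0 − 377 = -$488 billion.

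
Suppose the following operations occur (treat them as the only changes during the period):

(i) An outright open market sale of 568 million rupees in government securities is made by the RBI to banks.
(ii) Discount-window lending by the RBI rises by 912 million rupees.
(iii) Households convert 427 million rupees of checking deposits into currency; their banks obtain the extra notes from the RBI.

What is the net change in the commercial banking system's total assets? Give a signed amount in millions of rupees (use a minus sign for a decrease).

+485 million

OMO sale (to banks) 568 million rupees: just an asset swap on bank balance sheets → 0.
Discount-window loan 912 million rupees: bank balance sheets expand → +912M.
Currency withdrawal 427 million rupees: bank balance sheets shrink → −427M.
Net: 0 + 912 − 427 = +485 million.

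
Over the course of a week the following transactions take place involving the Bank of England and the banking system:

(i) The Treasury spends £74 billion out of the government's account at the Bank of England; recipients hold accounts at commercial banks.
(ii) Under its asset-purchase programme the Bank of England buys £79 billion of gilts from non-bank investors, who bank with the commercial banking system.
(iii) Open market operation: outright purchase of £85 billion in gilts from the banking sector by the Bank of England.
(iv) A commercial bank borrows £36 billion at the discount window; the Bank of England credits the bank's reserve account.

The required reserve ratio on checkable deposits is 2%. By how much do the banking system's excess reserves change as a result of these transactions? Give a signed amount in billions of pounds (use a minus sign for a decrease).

+£270.94 billion

Government spending £74 billion: reserves +£74B, deposits +£74B.
Asset purchase (from non-banks) £79 billion: reserves +£79B, deposits +£79B.
OMO purchase (from banks) £85 billion: reserves +£85B, deposits 0.
Discount-window loan £36 billion: reserves +£36B, deposits 0.
Totals: Δreserves = +£274B, Δdeposits = +£153B.
Δrequired reserves = 2% × +£153B = +£3.06B.
Δexcess reserves = Δreserves − Δrequired = +£274B − (+£3.06B) = +£270.94 billion.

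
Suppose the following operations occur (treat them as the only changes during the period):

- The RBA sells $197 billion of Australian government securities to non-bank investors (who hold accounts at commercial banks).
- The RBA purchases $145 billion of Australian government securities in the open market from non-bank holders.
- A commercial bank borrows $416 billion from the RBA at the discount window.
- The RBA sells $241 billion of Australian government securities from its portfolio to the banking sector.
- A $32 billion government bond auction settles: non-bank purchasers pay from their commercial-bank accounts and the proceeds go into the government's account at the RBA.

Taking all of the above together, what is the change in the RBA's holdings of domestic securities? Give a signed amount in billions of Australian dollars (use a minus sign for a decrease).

Asset sale (to non-banks) $197 billion: securities removed from the RBA's portfolio → −$197B.
Asset purchase (from non-banks) $145 billion: securities added to the RBA's portfolio → +$145B.
Discount-window loan $416 billion: the RBA's securities portfolio is untouched → 0.
OMO sale (to banks) $241 billion: securities removed from the RBA's portfolio → −$241B.
Government account inflow $32 billion: the RBA's securities portfolio is untouched → 0.
Net: −197 + 145 + 0 − 241 + 0 = -$293 billion.

-$293 billion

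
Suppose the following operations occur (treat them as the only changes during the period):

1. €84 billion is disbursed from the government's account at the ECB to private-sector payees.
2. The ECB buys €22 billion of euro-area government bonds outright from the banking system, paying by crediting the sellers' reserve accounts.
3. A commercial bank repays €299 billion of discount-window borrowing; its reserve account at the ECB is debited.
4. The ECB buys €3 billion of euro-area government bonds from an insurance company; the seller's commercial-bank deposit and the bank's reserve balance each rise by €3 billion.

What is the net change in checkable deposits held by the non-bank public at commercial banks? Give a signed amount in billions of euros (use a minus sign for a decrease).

Government spending €84 billion: non-bank counterparties' bank balances rise → +€84B.
OMO purchase (from banks) €22 billion: the counterparty is a bank, so public deposits are unchanged → 0.
Discount-window repayment €299 billion: the counterparty is a bank, so public deposits are unchanged → 0.
Asset purchase (from non-banks) €3 billion: non-bank counterparties' bank balances rise → +€3B.
Net: 84 + 0 + 0 + 3 = +€87 billion.

+€87 billion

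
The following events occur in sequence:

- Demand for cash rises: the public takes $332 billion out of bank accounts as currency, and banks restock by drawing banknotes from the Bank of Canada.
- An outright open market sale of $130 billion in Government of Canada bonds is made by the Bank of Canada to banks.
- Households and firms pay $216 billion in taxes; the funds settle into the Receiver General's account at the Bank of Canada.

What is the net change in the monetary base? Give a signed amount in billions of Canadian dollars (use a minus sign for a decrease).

-$346 billion

Bank of Canada balance sheet:
  Assets:      Securities −$130B
  Liabilities: Bank reserves −$678B, Currency in circulation +$332B, Government deposits +$216B
Monetary base = currency + reserves: +$332B + (−$678B) = -$346 billion.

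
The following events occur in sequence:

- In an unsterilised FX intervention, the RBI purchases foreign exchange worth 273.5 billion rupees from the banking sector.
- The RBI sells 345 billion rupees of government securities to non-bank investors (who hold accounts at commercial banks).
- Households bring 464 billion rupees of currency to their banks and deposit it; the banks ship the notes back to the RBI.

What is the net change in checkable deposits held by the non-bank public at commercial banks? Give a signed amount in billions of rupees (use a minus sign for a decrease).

RBI balance sheet:
  Assets:      Securities −345B, Foreign assets +273.5B
  Liabilities: Bank reserves +392.5B, Currency in circulation −464B
Commercial banking system:
  Assets:      Reserves at CB +392.5B, Foreign assets −273.5B
  Liabilities: Checkable deposits +119B
So the change in checkable deposits held by the non-bank public at commercial banks is +119 billion.

+119 billion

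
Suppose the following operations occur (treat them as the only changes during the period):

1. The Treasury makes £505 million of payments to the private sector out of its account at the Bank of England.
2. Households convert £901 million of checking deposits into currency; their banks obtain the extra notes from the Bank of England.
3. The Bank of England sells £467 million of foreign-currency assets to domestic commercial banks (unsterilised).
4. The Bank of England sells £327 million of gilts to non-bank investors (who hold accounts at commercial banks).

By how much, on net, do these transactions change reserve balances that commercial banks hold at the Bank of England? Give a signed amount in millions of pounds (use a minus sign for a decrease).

Bank of England balance sheet:
  Assets:      Securities −£327M, Foreign assets −£467M
  Liabilities: Bank reserves −£1190M, Currency in circulation +£901M, Government deposits −£505M
So the change in reserve balances that commercial banks hold at the Bank of England is -£1190 million.

-£1190 million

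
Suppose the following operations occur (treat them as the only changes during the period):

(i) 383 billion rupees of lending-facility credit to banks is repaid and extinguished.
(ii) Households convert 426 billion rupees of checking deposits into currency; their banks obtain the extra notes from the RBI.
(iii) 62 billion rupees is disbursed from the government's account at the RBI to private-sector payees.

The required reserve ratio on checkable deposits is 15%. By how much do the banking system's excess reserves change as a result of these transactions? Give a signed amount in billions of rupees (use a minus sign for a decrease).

Discount-window repayment 383 billion rupees: reserves −383B, deposits 0.
Currency withdrawal 426 billion rupees: reserves −426B, deposits −426B.
Government spending 62 billion rupees: reserves +62B, deposits +62B.
Totals: Δreserves = −747B, Δdeposits = −364B.
Δrequired reserves = 15% × −364B = −54.6B.
Δexcess reserves = Δreserves − Δrequired = −747B − (−54.6B) = -692.4 billion.

-692.4 billion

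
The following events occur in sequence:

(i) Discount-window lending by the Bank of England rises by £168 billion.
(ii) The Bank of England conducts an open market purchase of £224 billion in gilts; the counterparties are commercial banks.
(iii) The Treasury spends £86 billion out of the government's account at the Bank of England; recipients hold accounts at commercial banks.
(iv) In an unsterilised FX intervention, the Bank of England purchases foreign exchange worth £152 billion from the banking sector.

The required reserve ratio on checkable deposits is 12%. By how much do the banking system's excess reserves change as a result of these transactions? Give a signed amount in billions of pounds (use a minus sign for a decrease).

Discount-window loan £168 billion: reserves +£168B, deposits 0.
OMO purchase (from banks) £224 billion: reserves +£224B, deposits 0.
Government spending £86 billion: reserves +£86B, deposits +£86B.
FX purchase £152 billion: reserves +£152B, deposits 0.
Totals: Δreserves = +£630B, Δdeposits = +£86B.
Δrequired reserves = 12% × +£86B = +£10.32B.
Δexcess reserves = Δreserves − Δrequired = +£630B − (+£10.32B) = +£619.68 billion.

+£619.68 billion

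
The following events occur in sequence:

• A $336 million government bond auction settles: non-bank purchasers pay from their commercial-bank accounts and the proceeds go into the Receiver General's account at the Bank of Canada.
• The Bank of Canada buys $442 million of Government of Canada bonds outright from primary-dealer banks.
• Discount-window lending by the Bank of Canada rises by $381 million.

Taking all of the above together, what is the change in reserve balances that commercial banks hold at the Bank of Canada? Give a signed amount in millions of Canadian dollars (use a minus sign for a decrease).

Government account inflow $336 million: funds move from bank reserves into the government account → −$336M.
OMO purchase (from banks) $442 million: the Bank of Canada pays by crediting reserve accounts → +$442M.
Discount-window loan $381 million: the loan is credited to the bank's reserve account → +$381M.
Net: −336 + 442 + 381 = +$487 million.

+$487 million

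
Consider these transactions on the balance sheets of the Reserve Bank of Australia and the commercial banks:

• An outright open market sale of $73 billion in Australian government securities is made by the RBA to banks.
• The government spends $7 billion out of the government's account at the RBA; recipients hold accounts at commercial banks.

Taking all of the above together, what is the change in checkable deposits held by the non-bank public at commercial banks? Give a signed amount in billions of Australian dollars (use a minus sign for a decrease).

+$7 billion

OMO sale (to banks) $73 billion: the counterparty is a bank, so public deposits are unchanged → 0.
Government spending $7 billion: non-bank counterparties' bank balances rise → +$7B.
Net: 0 + 7 = +$7 billion.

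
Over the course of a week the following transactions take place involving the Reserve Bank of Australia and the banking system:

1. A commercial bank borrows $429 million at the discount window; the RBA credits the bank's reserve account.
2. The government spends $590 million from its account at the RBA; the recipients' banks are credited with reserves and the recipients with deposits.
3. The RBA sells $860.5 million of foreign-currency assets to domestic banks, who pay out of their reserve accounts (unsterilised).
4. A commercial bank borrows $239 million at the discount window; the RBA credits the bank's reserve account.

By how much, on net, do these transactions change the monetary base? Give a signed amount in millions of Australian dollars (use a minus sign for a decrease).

+$397.5 million

Discount-window loan $429 million: RBA balance sheet expands → +$429M.
Government spending $590 million: a non-base liability converts back to reserves → +$590M.
FX sale $860.5 million: RBA balance sheet contracts → −$860.5M.
Discount-window loan $239 million: RBA balance sheet expands → +$239M.
Net: 429 + 590 − 860.5 + 239 = +$397.5 million.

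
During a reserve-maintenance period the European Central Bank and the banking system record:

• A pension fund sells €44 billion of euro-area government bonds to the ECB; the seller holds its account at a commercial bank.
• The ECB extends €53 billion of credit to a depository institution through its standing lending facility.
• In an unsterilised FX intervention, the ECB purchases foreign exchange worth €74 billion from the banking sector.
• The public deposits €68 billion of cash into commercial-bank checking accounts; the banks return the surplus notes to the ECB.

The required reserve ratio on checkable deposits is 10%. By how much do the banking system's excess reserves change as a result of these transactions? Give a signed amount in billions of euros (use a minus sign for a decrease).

Asset purchase (from non-banks) €44 billion: reserves +€44B, deposits +€44B.
Discount-window loan €53 billion: reserves +€53B, deposits 0.
FX purchase €74 billion: reserves +€74B, deposits 0.
Currency deposit €68 billion: reserves +€68B, deposits +€68B.
Totals: Δreserves = +€239B, Δdeposits = +€112B.
Δrequired reserves = 10% × +€112B = +€11.2B.
Δexcess reserves = Δreserves − Δrequired = +€239B − (+€11.2B) = +€227.8 billion.

+€227.8 billion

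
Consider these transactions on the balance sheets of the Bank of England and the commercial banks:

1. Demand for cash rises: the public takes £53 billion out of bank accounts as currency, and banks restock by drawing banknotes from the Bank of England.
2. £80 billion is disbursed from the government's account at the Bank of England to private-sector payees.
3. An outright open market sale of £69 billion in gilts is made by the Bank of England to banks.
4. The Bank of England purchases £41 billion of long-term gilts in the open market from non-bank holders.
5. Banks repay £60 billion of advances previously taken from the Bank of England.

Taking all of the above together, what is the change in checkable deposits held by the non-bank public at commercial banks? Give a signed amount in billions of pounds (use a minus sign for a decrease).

Currency withdrawal £53 billion: non-bank counterparties' bank balances fall → −£53B.
Government spending £80 billion: non-bank counterparties' bank balances rise → +£80B.
OMO sale (to banks) £69 billion: the counterparty is a bank, so public deposits are unchanged → 0.
Asset purchase (from non-banks) £41 billion: non-bank counterparties' bank balances rise → +£41B.
Discount-window repayment £60 billion: the counterparty is a bank, so public deposits are unchanged → 0.
Net: −53 + 80 + 0 + 41 + 0 = +£68 billion.

+£68 billion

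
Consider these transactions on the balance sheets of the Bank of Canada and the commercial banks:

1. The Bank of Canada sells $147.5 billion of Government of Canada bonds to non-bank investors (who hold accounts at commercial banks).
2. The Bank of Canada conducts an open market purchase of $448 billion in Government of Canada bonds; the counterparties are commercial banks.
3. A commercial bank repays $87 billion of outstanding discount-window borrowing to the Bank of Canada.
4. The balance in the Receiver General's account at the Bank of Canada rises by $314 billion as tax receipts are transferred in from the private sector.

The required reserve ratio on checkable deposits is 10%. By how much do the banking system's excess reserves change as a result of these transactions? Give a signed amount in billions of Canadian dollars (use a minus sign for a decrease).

-$54.35 billion

Asset sale (to non-banks) $147.5 billion: reserves −$147.5B, deposits −$147.5B.
OMO purchase (from banks) $448 billion: reserves +$448B, deposits 0.
Discount-window repayment $87 billion: reserves −$87B, deposits 0.
Government account inflow $314 billion: reserves −$314B, deposits −$314B.
Totals: Δreserves = −$100.5B, Δdeposits = −$461.5B.
Δrequired reserves = 10% × −$461.5B = −$46.15B.
Δexcess reserves = Δreserves − Δrequired = −$100.5B − (−$46.15B) = -$54.35 billion.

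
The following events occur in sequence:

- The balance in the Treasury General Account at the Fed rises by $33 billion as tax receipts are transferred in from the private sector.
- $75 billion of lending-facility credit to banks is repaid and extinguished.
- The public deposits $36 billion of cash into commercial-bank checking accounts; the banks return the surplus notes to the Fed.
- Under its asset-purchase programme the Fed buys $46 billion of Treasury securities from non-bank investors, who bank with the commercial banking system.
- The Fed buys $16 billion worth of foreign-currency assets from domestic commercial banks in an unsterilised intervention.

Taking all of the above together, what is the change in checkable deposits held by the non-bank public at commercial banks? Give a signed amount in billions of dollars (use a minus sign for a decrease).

Government account inflow $33 billion: non-bank counterparties' bank balances fall → −$33B.
Discount-window repayment $75 billion: the counterparty is a bank, so public deposits are unchanged → 0.
Currency deposit $36 billion: non-bank counterparties' bank balances rise → +$36B.
Asset purchase (from non-banks) $46 billion: non-bank counterparties' bank balances rise → +$46B.
FX purchase $16 billion: the counterparty is a bank, so public deposits are unchanged → 0.
Net: −33 + 0 + 36 + 46 + 0 = +$49 billion.

+$49 billion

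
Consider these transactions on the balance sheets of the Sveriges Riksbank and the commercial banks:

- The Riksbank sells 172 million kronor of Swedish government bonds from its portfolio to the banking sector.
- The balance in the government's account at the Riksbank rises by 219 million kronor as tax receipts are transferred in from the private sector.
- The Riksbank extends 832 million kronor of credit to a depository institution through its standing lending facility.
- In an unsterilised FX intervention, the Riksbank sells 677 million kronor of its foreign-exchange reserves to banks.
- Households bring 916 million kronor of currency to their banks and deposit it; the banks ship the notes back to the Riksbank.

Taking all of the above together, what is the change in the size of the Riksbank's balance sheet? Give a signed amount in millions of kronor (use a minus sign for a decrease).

-17 million

OMO sale (to banks) 172 million kronor: a Riksbank asset is shed → −172M.
Government account inflow 219 million kronor: only the composition of liabilities changes → 0.
Discount-window loan 832 million kronor: a Riksbank asset is acquired → +832M.
FX sale 677 million kronor: a Riksbank asset is shed → −677M.
Currency deposit 916 million kronor: only the composition of liabilities changes → 0.
Net: −172 + 0 + 832 − 677 + 0 = -17 million.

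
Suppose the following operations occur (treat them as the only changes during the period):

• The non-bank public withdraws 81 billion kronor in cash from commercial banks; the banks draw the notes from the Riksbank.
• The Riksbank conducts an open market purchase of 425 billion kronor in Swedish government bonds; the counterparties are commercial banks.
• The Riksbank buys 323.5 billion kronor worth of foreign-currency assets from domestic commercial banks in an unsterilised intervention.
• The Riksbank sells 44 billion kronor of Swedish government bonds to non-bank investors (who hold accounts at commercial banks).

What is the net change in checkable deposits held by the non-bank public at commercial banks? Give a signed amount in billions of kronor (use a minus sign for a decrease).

-125 billion

Riksbank balance sheet:
  Assets:      Securities +381B, Foreign assets +323.5B
  Liabilities: Bank reserves +623.5B, Currency in circulation +81B
Commercial banking system:
  Assets:      Reserves at CB +623.5B, Securities −425B, Foreign assets −323.5B
  Liabilities: Checkable deposits −125B
So the change in checkable deposits held by the non-bank public at commercial banks is -125 billion.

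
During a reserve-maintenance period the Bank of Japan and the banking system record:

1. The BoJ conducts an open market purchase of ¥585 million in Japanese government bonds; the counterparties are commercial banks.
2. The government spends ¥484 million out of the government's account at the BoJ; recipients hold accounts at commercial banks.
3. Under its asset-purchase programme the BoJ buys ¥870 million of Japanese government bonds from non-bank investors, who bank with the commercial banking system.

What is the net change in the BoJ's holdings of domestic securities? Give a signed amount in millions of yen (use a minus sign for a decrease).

+¥1455 million

OMO purchase (from banks) ¥585 million: securities added to the BoJ's portfolio → +¥585M.
Government spending ¥484 million: the BoJ's securities portfolio is untouched → 0.
Asset purchase (from non-banks) ¥870 million: securities added to the BoJ's portfolio → +¥870M.
Net: 585 + 0 + 870 = +¥1455 million.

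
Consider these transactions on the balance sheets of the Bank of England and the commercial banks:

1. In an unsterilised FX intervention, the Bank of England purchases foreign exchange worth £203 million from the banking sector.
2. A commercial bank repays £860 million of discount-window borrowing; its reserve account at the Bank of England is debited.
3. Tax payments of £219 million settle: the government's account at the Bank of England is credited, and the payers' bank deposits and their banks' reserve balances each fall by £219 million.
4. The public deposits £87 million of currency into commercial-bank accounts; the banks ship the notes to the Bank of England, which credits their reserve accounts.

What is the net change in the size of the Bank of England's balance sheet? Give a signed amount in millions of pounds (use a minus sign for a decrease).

FX purchase £203 million: a Bank of England asset is acquired → +£203M.
Discount-window repayment £860 million: a Bank of England asset is shed → −£860M.
Government account inflow £219 million: only the composition of liabilities changes → 0.
Currency deposit £87 million: only the composition of liabilities changes → 0.
Net: 203 − 860 + 0 + 0 = -£657 million.

-£657 million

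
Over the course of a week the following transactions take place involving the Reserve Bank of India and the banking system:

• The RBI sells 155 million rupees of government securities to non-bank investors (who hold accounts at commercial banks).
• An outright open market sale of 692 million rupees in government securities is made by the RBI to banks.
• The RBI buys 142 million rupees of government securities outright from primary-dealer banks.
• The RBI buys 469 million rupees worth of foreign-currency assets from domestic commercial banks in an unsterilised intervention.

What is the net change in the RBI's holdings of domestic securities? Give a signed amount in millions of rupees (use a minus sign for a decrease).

-705 million

RBI balance sheet:
  Assets:      Securities −705M, Foreign assets +469M
  Liabilities: Bank reserves −236M
Commercial banking system:
  Assets:      Reserves at CB −236M, Securities +550M, Foreign assets −469M
  Liabilities: Checkable deposits −155M
So the change in the RBI's holdings of domestic securities is -705 million.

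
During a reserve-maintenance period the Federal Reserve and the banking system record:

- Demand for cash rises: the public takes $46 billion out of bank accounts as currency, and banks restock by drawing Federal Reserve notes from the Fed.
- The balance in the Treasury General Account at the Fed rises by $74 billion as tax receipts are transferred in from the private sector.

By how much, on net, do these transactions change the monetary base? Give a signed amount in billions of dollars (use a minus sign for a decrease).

Currency withdrawal $46 billion: just a shift between currency and reserves — both are base money → 0.
Government account inflow $74 billion: reserves shift to a non-base liability → −$74B.
Net: 0 − 74 = -$74 billion.

-$74 billion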